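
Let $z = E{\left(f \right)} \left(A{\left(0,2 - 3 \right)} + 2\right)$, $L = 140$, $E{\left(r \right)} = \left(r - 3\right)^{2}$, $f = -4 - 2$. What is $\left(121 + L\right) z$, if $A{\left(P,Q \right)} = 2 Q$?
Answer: $0$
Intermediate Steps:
$f = -6$ ($f = -4 - 2 = -6$)
$E{\left(r \right)} = \left(-3 + r\right)^{2}$
$z = 0$ ($z = \left(-3 - 6\right)^{2} \left(2 \left(2 - 3\right) + 2\right) = \left(-9\right)^{2} \left(2 \left(-1\right) + 2\right) = 81 \left(-2 + 2\right) = 81 \cdot 0 = 0$)
$\left(121 + L\right) z = \left(121 + 140\right) 0 = 261 \cdot 0 = 0$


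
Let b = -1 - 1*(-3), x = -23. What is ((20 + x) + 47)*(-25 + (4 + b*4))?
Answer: -572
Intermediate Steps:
b = 2 (b = -1 + 3 = 2)
((20 + x) + 47)*(-25 + (4 + b*4)) = ((20 - 23) + 47)*(-25 + (4 + 2*4)) = (-3 + 47)*(-25 + (4 + 8)) = 44*(-25 + 12) = 44*(-13) = -572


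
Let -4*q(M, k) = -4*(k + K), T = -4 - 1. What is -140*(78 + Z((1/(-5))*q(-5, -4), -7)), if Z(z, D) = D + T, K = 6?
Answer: -9240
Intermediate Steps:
T = -5
q(M, k) = 6 + k (q(M, k) = -(-1)*(k + 6) = -(-1)*(6 + k) = -(-24 - 4*k)/4 = 6 + k)
Z(z, D) = -5 + D (Z(z, D) = D - 5 = -5 + D)
-140*(78 + Z((1/(-5))*q(-5, -4), -7)) = -140*(78 + (-5 - 7)) = -140*(78 - 12) = -140*66 = -9240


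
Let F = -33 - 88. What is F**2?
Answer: 14641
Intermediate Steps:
F = -121
F**2 = (-121)**2 = 14641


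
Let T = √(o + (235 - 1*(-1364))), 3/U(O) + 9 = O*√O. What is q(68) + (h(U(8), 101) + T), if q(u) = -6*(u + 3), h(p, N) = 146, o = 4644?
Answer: -280 + √6243 ≈ -200.99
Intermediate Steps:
U(O) = 3/(-9 + O^(3/2)) (U(O) = 3/(-9 + O*√O) = 3/(-9 + O^(3/2)))
q(u) = -18 - 6*u (q(u) = -6*(3 + u) = -18 - 6*u)
T = √6243 (T = √(4644 + (235 - 1*(-1364))) = √(4644 + (235 + 1364)) = √(4644 + 1599) = √6243 ≈ 79.013)
q(68) + (h(U(8), 101) + T) = (-18 - 6*68) + (146 + √6243) = (-18 - 408) + (146 + √6243) = -426 + (146 + √6243) = -280 + √6243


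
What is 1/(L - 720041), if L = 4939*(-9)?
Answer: -1/764492 ≈ -1.3081e-6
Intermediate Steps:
L = -44451
1/(L - 720041) = 1/(-44451 - 720041) = 1/(-764492) = -1/764492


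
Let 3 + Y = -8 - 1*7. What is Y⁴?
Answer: 104976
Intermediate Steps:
Y = -18 (Y = -3 + (-8 - 1*7) = -3 + (-8 - 7) = -3 - 15 = -18)
Y⁴ = (-18)⁴ = 104976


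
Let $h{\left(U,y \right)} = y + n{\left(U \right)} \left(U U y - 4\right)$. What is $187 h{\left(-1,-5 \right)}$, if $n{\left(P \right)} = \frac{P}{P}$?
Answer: $-2618$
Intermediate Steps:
$n{\left(P \right)} = 1$
$h{\left(U,y \right)} = -4 + y + y U^{2}$ ($h{\left(U,y \right)} = y + 1 \left(U U y - 4\right) = y + 1 \left(U^{2} y - 4\right) = y + 1 \left(y U^{2} - 4\right) = y + 1 \left(-4 + y U^{2}\right) = y + \left(-4 + y U^{2}\right) = -4 + y + y U^{2}$)
$187 h{\left(-1,-5 \right)} = 187 \left(-4 - 5 - 5 \left(-1\right)^{2}\right) = 187 \left(-4 - 5 - 5\right) = 187 \left(-14\right) = -2618$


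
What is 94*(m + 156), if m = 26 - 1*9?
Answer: 16262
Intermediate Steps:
m = 17 (m = 26 - 9 = 17)
94*(m + 156) = 94*(17 + 156) = 94*173 = 16262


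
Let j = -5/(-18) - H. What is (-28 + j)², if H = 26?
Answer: 935089/324 ≈ 2886.1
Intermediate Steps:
j = -463/18 (j = -5/(-18) - 1*26 = -5*(-1/18) - 26 = 5/18 - 26 = -463/18 ≈ -25.722)
(-28 + j)² = (-28 - 463/18)² = (-967/18)² = 935089/324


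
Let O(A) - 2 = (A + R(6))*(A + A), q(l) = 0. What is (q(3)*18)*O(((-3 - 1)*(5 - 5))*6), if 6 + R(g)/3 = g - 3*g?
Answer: 0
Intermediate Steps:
R(g) = -18 - 6*g (R(g) = -18 + 3*(g - 3*g) = -18 + 3*(-2*g) = -18 - 6*g)
O(A) = 2 + 2*A*(-54 + A) (O(A) = 2 + (A + (-18 - 6*6))*(A + A) = 2 + (A + (-18 - 36))*(2*A) = 2 + (A - 54)*(2*A) = 2 + (-54 + A)*(2*A) = 2 + 2*A*(-54 + A))
(q(3)*18)*O(((-3 - 1)*(5 - 5))*6) = (0*18)*(2 - 108*(-3 - 1)*(5 - 5)*6 + 2*(((-3 - 1)*(5 - 5))*6)²) = 0*(2 - 108*(-4*0)*6 + 2*(-4*0*6)²) = 0*(2 - 0*6 + 2*(0*6)²) = 0*(2 - 108*0 + 2*0²) = 0*(2 + 0 + 2*0) = 0*(2 + 0 + 0) = 0*2 = 0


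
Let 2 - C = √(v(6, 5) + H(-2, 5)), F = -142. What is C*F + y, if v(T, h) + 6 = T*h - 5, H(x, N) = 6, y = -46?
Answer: 380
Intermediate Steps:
v(T, h) = -11 + T*h (v(T, h) = -6 + (T*h - 5) = -6 + (-5 + T*h) = -11 + T*h)
C = -3 (C = 2 - √((-11 + 6*5) + 6) = 2 - √((-11 + 30) + 6) = 2 - √(19 + 6) = 2 - √25 = 2 - 1*5 = 2 - 5 = -3)
C*F + y = -3*(-142) - 46 = 426 - 46 = 380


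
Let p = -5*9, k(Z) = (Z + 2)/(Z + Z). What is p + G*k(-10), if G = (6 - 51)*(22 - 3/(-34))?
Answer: -7524/17 ≈ -442.59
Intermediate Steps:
k(Z) = (2 + Z)/(2*Z) (k(Z) = (2 + Z)/((2*Z)) = (2 + Z)*(1/(2*Z)) = (2 + Z)/(2*Z))
p = -45
G = -33795/34 (G = -45*(22 - 3*(-1/34)) = -45*(22 + 3/34) = -45*751/34 = -33795/34 ≈ -993.97)
p + G*k(-10) = -45 - 33795*(2 - 10)/(68*(-10)) = -45 - 33795*(-1)*(-8)/(68*10) = -45 - 33795/34*2/5 = -45 - 6759/17 = -7524/17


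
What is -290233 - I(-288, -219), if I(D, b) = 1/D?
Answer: -83587103/288 ≈ -2.9023e+5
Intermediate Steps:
-290233 - I(-288, -219) = -290233 - 1/(-288) = -290233 - 1*(-1/288) = -290233 + 1/288 = -83587103/288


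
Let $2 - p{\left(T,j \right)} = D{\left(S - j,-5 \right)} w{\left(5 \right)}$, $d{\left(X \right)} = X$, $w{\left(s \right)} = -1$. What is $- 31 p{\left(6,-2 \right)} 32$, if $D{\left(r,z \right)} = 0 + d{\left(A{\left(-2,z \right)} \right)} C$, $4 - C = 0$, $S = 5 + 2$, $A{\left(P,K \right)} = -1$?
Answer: $1984$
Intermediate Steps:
$S = 7$
$C = 4$ ($C = 4 - 0 = 4 + 0 = 4$)
$D{\left(r,z \right)} = -4$ ($D{\left(r,z \right)} = 0 - 4 = -4$)
$p{\left(T,j \right)} = -2$ ($p{\left(T,j \right)} = 2 - \left(-4\right) \left(-1\right) = 2 - 4 = -2$)
$- 31 p{\left(6,-2 \right)} 32 = \left(-31\right) \left(-2\right) 32 = 62 \cdot 32 = 1984$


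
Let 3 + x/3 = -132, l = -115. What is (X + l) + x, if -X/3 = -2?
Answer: -514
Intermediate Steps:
X = 6 (X = -3*(-2) = 6)
x = -405 (x = -9 + 3*(-132) = -9 - 396 = -405)
(X + l) + x = (6 - 115) - 405 = -109 - 405 = -514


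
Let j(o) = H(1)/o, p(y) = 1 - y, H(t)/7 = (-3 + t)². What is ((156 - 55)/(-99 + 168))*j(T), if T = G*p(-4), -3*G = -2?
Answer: 1414/115 ≈ 12.296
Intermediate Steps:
G = ⅔ (G = -⅓*(-2) = ⅔ ≈ 0.66667)
H(t) = 7*(-3 + t)²
T = 10/3 (T = 2*(1 - 1*(-4))/3 = 2*(1 + 4)/3 = (⅔)*5 = 10/3 ≈ 3.3333)
j(o) = 28/o (j(o) = (7*(-3 + 1)²)/o = (7*(-2)²)/o = (7*4)/o = 28/o)
((156 - 55)/(-99 + 168))*j(T) = ((156 - 55)/(-99 + 168))*(28/(10/3)) = (101/69)*(28*(3/10)) = (101*(1/69))*(42/5) = (101/69)*(42/5) = 1414/115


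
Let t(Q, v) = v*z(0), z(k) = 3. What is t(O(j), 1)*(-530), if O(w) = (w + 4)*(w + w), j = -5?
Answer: -1590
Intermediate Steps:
O(w) = 2*w*(4 + w) (O(w) = (4 + w)*(2*w) = 2*w*(4 + w))
t(Q, v) = 3*v (t(Q, v) = v*3 = 3*v)
t(O(j), 1)*(-530) = (3*1)*(-530) = 3*(-530) = -1590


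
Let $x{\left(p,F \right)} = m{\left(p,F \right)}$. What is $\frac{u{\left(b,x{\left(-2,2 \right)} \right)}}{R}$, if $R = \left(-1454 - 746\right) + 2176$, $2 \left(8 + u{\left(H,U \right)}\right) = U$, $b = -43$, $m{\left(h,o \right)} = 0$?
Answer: $\frac{1}{3} \approx 0.33333$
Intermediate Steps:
$x{\left(p,F \right)} = 0$
$u{\left(H,U \right)} = -8 + \frac{U}{2}$
$R = -24$ ($R = -2200 + 2176 = -24$)
$\frac{u{\left(b,x{\left(-2,2 \right)} \right)}}{R} = \frac{-8 + \frac{1}{2} \cdot 0}{-24} = \left(-8 + 0\right) \left(- \frac{1}{24}\right) = \left(-8\right) \left(- \frac{1}{24}\right) = \frac{1}{3}$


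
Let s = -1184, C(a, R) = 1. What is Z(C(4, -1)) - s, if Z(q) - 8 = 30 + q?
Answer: 1223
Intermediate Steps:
Z(q) = 38 + q (Z(q) = 8 + (30 + q) = 38 + q)
Z(C(4, -1)) - s = (38 + 1) - 1*(-1184) = 39 + 1184 = 1223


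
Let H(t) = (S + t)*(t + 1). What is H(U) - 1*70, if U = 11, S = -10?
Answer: -58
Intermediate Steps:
H(t) = (1 + t)*(-10 + t) (H(t) = (-10 + t)*(t + 1) = (-10 + t)*(1 + t) = (1 + t)*(-10 + t))
H(U) - 1*70 = (-10 + 11**2 - 9*11) - 1*70 = (-10 + 121 - 99) - 70 = 12 - 70 = -58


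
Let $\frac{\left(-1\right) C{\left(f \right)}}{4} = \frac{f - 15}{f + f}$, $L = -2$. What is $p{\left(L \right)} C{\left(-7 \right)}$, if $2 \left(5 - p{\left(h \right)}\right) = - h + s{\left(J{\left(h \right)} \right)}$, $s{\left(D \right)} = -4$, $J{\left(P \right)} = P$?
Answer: $- \frac{264}{7} \approx -37.714$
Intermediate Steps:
$C{\left(f \right)} = - \frac{2 \left(-15 + f\right)}{f}$ ($C{\left(f \right)} = - 4 \frac{f - 15}{f + f} = - 4 \frac{-15 + f}{2 f} = - \frac{2 \left(-15 + f\right)}{f}$)
$p{\left(h \right)} = 7 + \frac{h}{2}$ ($p{\left(h \right)} = 5 - \frac{- h - 4}{2} = 5 - \frac{-4 - h}{2} = 5 + \left(2 + \frac{h}{2}\right) = 7 + \frac{h}{2}$)
$p{\left(L \right)} C{\left(-7 \right)} = \left(7 + \frac{1}{2} \left(-2\right)\right) \left(-2 + \frac{30}{-7}\right) = \left(7 - 1\right) \left(-2 + 30 \left(- \frac{1}{7}\right)\right) = 6 \left(-2 - \frac{30}{7}\right) = 6 \left(- \frac{44}{7}\right) = - \frac{264}{7}$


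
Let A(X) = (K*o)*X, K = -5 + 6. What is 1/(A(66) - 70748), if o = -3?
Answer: -1/70946 ≈ -1.4095e-5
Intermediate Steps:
K = 1
A(X) = -3*X (A(X) = (1*(-3))*X = -3*X)
1/(A(66) - 70748) = 1/(-3*66 - 70748) = 1/(-198 - 70748) = 1/(-70946) = -1/70946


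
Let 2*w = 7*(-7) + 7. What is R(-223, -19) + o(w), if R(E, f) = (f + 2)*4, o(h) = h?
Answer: -89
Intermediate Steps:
w = -21 (w = (7*(-7) + 7)/2 = (-49 + 7)/2 = (½)*(-42) = -21)
R(E, f) = 8 + 4*f (R(E, f) = (2 + f)*4 = 8 + 4*f)
R(-223, -19) + o(w) = (8 + 4*(-19)) - 21 = (8 - 76) - 21 = -68 - 21 = -89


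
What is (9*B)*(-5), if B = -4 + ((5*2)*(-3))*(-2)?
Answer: -2520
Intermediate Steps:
B = 56 (B = -4 + (10*(-3))*(-2) = -4 - 30*(-2) = -4 + 60 = 56)
(9*B)*(-5) = (9*56)*(-5) = 504*(-5) = -2520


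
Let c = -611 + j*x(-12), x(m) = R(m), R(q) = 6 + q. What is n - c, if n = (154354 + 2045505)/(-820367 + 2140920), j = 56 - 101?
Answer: 452508432/1320553 ≈ 342.67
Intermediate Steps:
j = -45
x(m) = 6 + m
n = 2199859/1320553 ≈ 1.6659
c = -341 (c = -611 - 45*(6 - 12) = -611 - 45*(-6) = -611 + 270 = -341)
n - c = 2199859/1320553 - 1*(-341) = 2199859/1320553 + 341 = 452508432/1320553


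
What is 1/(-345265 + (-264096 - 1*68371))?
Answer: -1/677732 ≈ -1.4755e-6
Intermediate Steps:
1/(-345265 + (-264096 - 1*68371)) = 1/(-345265 + (-264096 - 68371)) = 1/(-345265 - 332467) = 1/(-677732) = -1/677732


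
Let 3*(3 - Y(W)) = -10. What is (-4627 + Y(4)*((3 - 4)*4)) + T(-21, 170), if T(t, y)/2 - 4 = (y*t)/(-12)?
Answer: -12148/3 ≈ -4049.3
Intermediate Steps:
T(t, y) = 8 - t*y/6 (T(t, y) = 8 + 2*((y*t)/(-12)) = 8 + 2*((t*y)*(-1/12)) = 8 + 2*(-t*y/12) = 8 - t*y/6)
Y(W) = 19/3 (Y(W) = 3 - ⅓*(-10) = 3 + 10/3 = 19/3)
(-4627 + Y(4)*((3 - 4)*4)) + T(-21, 170) = (-4627 + 19*((3 - 4)*4)/3) + (8 - ⅙*(-21)*170) = (-4627 + 19*(-1*4)/3) + (8 + 595) = (-4627 + (19/3)*(-4)) + 603 = (-4627 - 76/3) + 603 = -13957/3 + 603 = -12148/3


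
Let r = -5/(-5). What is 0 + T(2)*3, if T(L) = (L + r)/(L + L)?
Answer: 9/4 ≈ 2.2500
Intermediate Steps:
r = 1 (r = -5*(-1/5) = 1)
T(L) = (1 + L)/(2*L) (T(L) = (L + 1)/(L + L) = (1 + L)/((2*L)) = (1 + L)*(1/(2*L)) = (1 + L)/(2*L))
0 + T(2)*3 = 0 + ((1/2)*(1 + 2)/2)*3 = 0 + ((1/2)*(1/2)*3)*3 = 0 + (3/4)*3 = 0 + 9/4 = 9/4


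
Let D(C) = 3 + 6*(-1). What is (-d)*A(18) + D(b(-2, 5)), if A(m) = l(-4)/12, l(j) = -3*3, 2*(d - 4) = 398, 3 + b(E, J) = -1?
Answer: 597/4 ≈ 149.25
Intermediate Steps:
b(E, J) = -4 (b(E, J) = -3 - 1 = -4)
d = 203 (d = 4 + (½)*398 = 4 + 199 = 203)
l(j) = -9
A(m) = -¾ (A(m) = -9/12 = -9*1/12 = -¾)
D(C) = -3 (D(C) = 3 - 6 = -3)
(-d)*A(18) + D(b(-2, 5)) = -1*203*(-¾) - 3 = -203*(-¾) - 3 = 609/4 - 3 = 597/4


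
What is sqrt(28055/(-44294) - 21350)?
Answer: I*sqrt(41889055276770)/44294 ≈ 146.12*I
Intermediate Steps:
sqrt(28055/(-44294) - 21350) = sqrt(28055*(-1/44294) - 21350) = sqrt(-28055/44294 - 21350) = sqrt(-945704955/44294) = I*sqrt(41889055276770)/44294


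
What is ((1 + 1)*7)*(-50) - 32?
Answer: -732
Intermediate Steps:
((1 + 1)*7)*(-50) - 32 = (2*7)*(-50) - 32 = 14*(-50) - 32 = -700 - 32 = -732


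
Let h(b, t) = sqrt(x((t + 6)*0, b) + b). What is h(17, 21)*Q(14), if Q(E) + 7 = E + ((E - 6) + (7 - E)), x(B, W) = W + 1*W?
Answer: 8*sqrt(51) ≈ 57.131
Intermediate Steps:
x(B, W) = 2*W (x(B, W) = W + W = 2*W)
h(b, t) = sqrt(3)*sqrt(b) (h(b, t) = sqrt(2*b + b) = sqrt(3*b) = sqrt(3)*sqrt(b))
Q(E) = -6 + E (Q(E) = -7 + (E + ((E - 6) + (7 - E))) = -7 + (E + ((-6 + E) + (7 - E))) = -7 + (E + 1) = -7 + (1 + E) = -6 + E)
h(17, 21)*Q(14) = (sqrt(3)*sqrt(17))*(-6 + 14) = sqrt(51)*8 = 8*sqrt(51)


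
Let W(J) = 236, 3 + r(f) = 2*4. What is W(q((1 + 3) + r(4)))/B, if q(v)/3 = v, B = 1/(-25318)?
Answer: -5975048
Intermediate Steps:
r(f) = 5 (r(f) = -3 + 2*4 = -3 + 8 = 5)
B = -1/25318 ≈ -3.9498e-5
q(v) = 3*v
W(q((1 + 3) + r(4)))/B = 236/(-1/25318) = 236*(-25318) = -5975048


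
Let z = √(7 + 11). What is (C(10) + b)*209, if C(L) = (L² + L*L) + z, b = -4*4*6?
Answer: 21736 + 627*√2 ≈ 22623.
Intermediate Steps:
z = 3*√2 (z = √18 = 3*√2 ≈ 4.2426)
b = -96 (b = -16*6 = -96)
C(L) = 2*L² + 3*√2 (C(L) = (L² + L*L) + 3*√2 = (L² + L²) + 3*√2 = 2*L² + 3*√2)
(C(10) + b)*209 = ((2*10² + 3*√2) - 96)*209 = ((2*100 + 3*√2) - 96)*209 = ((200 + 3*√2) - 96)*209 = (104 + 3*√2)*209 = 21736 + 627*√2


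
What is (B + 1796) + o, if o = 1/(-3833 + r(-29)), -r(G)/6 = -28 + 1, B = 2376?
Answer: 15315411/3671 ≈ 4172.0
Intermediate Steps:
r(G) = 162 (r(G) = -6*(-28 + 1) = -6*(-27) = 162)
o = -1/3671 (o = 1/(-3833 + 162) = 1/(-3671) = -1/3671 ≈ -0.00027241)
(B + 1796) + o = (2376 + 1796) - 1/3671 = 4172 - 1/3671 = 15315411/3671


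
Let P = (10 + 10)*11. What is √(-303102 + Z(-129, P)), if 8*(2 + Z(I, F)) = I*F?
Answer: I*√1226606/2 ≈ 553.76*I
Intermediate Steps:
P = 220 (P = 20*11 = 220)
Z(I, F) = -2 + F*I/8 (Z(I, F) = -2 + (I*F)/8 = -2 + (F*I)/8 = -2 + F*I/8)
√(-303102 + Z(-129, P)) = √(-303102 + (-2 + (⅛)*220*(-129))) = √(-303102 + (-2 - 7095/2)) = √(-303102 - 7099/2) = √(-613303/2) = I*√1226606/2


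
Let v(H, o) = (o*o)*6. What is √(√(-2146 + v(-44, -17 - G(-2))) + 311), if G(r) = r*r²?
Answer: √(311 + 2*I*√415) ≈ 17.673 + 1.1527*I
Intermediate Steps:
G(r) = r³
v(H, o) = 6*o² (v(H, o) = o²*6 = 6*o²)
√(√(-2146 + v(-44, -17 - G(-2))) + 311) = √(√(-2146 + 6*(-17 - 1*(-2)³)²) + 311) = √(√(-2146 + 6*(-17 - 1*(-8))²) + 311) = √(√(-2146 + 6*(-17 + 8)²) + 311) = √(√(-2146 + 6*(-9)²) + 311) = √(√(-2146 + 6*81) + 311) = √(√(-2146 + 486) + 311) = √(√(-1660) + 311) = √(2*I*√415 + 311) = √(311 + 2*I*√415)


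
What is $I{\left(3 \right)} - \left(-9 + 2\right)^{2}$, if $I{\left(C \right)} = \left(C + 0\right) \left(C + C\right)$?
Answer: $-31$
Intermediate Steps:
$I{\left(C \right)} = 2 C^{2}$ ($I{\left(C \right)} = C 2 C = 2 C^{2}$)
$I{\left(3 \right)} - \left(-9 + 2\right)^{2} = 2 \cdot 3^{2} - \left(-9 + 2\right)^{2} = 2 \cdot 9 - \left(-7\right)^{2} = 18 - 49 = -31$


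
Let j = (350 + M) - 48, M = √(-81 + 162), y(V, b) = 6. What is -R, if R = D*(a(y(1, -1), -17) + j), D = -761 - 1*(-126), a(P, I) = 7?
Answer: 201930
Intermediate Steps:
M = 9 (M = √81 = 9)
D = -635 (D = -761 + 126 = -635)
j = 311 (j = (350 + 9) - 48 = 359 - 48 = 311)
R = -201930 (R = -635*(7 + 311) = -635*318 = -201930)
-R = -1*(-201930) = 201930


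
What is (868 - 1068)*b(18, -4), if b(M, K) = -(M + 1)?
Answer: 3800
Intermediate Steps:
b(M, K) = -1 - M (b(M, K) = -(1 + M) = -1 - M)
(868 - 1068)*b(18, -4) = (868 - 1068)*(-1 - 1*18) = -200*(-1 - 18) = -200*(-19) = 3800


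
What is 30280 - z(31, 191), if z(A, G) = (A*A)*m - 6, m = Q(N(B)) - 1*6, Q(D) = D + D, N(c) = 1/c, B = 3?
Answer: 106234/3 ≈ 35411.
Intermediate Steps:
Q(D) = 2*D
m = -16/3 (m = 2/3 - 1*6 = 2*(⅓) - 6 = ⅔ - 6 = -16/3 ≈ -5.3333)
z(A, G) = -6 - 16*A²/3 (z(A, G) = (A*A)*(-16/3) - 6 = A²*(-16/3) - 6 = -16*A²/3 - 6 = -6 - 16*A²/3)
30280 - z(31, 191) = 30280 - (-6 - 16/3*31²) = 30280 - (-6 - 16/3*961) = 30280 - (-6 - 15376/3) = 30280 - 1*(-15394/3) = 30280 + 15394/3 = 106234/3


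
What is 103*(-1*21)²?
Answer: 45423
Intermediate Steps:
103*(-1*21)² = 103*(-21)² = 103*441 = 45423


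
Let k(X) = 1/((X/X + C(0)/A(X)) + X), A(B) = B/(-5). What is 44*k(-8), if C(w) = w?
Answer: -44/7 ≈ -6.2857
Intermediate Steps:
A(B) = -B/5 (A(B) = B*(-⅕) = -B/5)
k(X) = 1/(1 + X) (k(X) = 1/((X/X + 0/((-X/5))) + X) = 1/((1 + 0*(-5/X)) + X) = 1/((1 + 0) + X) = 1/(1 + X))
44*k(-8) = 44/(1 - 8) = 44/(-7) = 44*(-⅐) = -44/7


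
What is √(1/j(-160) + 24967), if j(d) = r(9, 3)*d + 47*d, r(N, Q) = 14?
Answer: √148643530590/2440 ≈ 158.01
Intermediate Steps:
j(d) = 61*d (j(d) = 14*d + 47*d = 61*d)
√(1/j(-160) + 24967) = √(1/(61*(-160)) + 24967) = √(1/(-9760) + 24967) = √(-1/9760 + 24967) = √(243677919/9760) = √148643530590/2440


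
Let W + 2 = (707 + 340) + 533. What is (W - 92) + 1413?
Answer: 2899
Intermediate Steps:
W = 1578 (W = -2 + ((707 + 340) + 533) = -2 + (1047 + 533) = -2 + 1580 = 1578)
(W - 92) + 1413 = (1578 - 92) + 1413 = 1486 + 1413 = 2899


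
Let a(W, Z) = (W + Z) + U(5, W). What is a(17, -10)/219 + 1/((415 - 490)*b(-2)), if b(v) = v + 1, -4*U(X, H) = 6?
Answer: 421/10950 ≈ 0.038447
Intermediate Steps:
U(X, H) = -3/2 (U(X, H) = -1/4*6 = -3/2)
b(v) = 1 + v
a(W, Z) = -3/2 + W + Z (a(W, Z) = (W + Z) - 3/2 = -3/2 + W + Z)
a(17, -10)/219 + 1/((415 - 490)*b(-2)) = (-3/2 + 17 - 10)/219 + 1/((415 - 490)*(1 - 2)) = (11/2)*(1/219) + 1/(-75*(-1)) = 11/438 - 1/75*(-1) = 11/438 + 1/75 = 421/10950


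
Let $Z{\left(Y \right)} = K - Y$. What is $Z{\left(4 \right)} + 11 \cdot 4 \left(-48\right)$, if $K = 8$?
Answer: $-2108$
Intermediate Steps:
$Z{\left(Y \right)} = 8 - Y$
$Z{\left(4 \right)} + 11 \cdot 4 \left(-48\right) = \left(8 - 4\right) + 11 \cdot 4 \left(-48\right) = \left(8 - 4\right) + 44 \left(-48\right) = 4 - 2112 = -2108$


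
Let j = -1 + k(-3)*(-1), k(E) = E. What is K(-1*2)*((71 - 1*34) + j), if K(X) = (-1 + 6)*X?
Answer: -390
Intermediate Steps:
K(X) = 5*X
j = 2 (j = -1 - 3*(-1) = -1 + 3 = 2)
K(-1*2)*((71 - 1*34) + j) = (5*(-1*2))*((71 - 1*34) + 2) = (5*(-2))*((71 - 34) + 2) = -10*(37 + 2) = -10*39 = -390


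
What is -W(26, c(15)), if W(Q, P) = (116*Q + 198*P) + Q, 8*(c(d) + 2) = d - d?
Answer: -2646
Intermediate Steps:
c(d) = -2 (c(d) = -2 + (d - d)/8 = -2 + (⅛)*0 = -2 + 0 = -2)
W(Q, P) = 117*Q + 198*P
-W(26, c(15)) = -(117*26 + 198*(-2)) = -(3042 - 396) = -1*2646 = -2646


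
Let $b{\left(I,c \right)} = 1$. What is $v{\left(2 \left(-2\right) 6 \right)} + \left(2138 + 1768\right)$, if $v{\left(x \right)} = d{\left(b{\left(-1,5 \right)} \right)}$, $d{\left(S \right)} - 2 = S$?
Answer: $3909$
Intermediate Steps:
$d{\left(S \right)} = 2 + S$
$v{\left(x \right)} = 3$ ($v{\left(x \right)} = 2 + 1 = 3$)
$v{\left(2 \left(-2\right) 6 \right)} + \left(2138 + 1768\right) = 3 + \left(2138 + 1768\right) = 3 + 3906 = 3909$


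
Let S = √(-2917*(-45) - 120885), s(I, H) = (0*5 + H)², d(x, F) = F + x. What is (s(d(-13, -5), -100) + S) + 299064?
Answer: 309064 + 2*√2595 ≈ 3.0917e+5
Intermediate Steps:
s(I, H) = H² (s(I, H) = (0 + H)² = H²)
S = 2*√2595 (S = √(131265 - 120885) = √10380 = 2*√2595 ≈ 101.88)
(s(d(-13, -5), -100) + S) + 299064 = ((-100)² + 2*√2595) + 299064 = (10000 + 2*√2595) + 299064 = 309064 + 2*√2595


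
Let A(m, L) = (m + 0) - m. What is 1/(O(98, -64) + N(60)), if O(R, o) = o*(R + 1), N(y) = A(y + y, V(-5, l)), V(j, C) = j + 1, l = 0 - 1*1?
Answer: -1/6336 ≈ -0.00015783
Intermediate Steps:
l = -1 (l = 0 - 1 = -1)
V(j, C) = 1 + j
A(m, L) = 0 (A(m, L) = m - m = 0)
N(y) = 0
O(R, o) = o*(1 + R)
1/(O(98, -64) + N(60)) = 1/(-64*(1 + 98) + 0) = 1/(-64*99 + 0) = 1/(-6336 + 0) = 1/(-6336) = -1/6336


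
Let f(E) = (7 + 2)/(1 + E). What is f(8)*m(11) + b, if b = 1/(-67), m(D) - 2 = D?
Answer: 870/67 ≈ 12.985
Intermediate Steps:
m(D) = 2 + D
b = -1/67 ≈ -0.014925
f(E) = 9/(1 + E)
f(8)*m(11) + b = (9/(1 + 8))*(2 + 11) - 1/67 = (9/9)*13 - 1/67 = (9*(1/9))*13 - 1/67 = 1*13 - 1/67 = 13 - 1/67 = 870/67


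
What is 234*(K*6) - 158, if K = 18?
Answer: 25114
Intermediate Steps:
234*(K*6) - 158 = 234*(18*6) - 158 = 234*108 - 158 = 25272 - 158 = 25114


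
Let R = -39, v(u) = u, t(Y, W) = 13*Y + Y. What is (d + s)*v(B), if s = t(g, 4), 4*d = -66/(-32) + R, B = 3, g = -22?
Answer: -60909/64 ≈ -951.70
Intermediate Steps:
t(Y, W) = 14*Y
d = -591/64 (d = (-66/(-32) - 39)/4 = (-66*(-1/32) - 39)/4 = (33/16 - 39)/4 = (1/4)*(-591/16) = -591/64 ≈ -9.2344)
s = -308 (s = 14*(-22) = -308)
(d + s)*v(B) = (-591/64 - 308)*3 = -20303/64*3 = -60909/64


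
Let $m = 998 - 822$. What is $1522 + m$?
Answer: $1698$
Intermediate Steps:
$m = 176$
$1522 + m = 1522 + 176 = 1698$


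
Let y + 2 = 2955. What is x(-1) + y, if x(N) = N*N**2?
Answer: 2952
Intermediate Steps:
x(N) = N**3
y = 2953 (y = -2 + 2955 = 2953)
x(-1) + y = (-1)**3 + 2953 = -1 + 2953 = 2952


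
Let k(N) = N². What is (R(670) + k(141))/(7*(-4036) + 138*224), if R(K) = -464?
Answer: 19417/2660 ≈ 7.2996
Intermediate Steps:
(R(670) + k(141))/(7*(-4036) + 138*224) = (-464 + 141²)/(7*(-4036) + 138*224) = (-464 + 19881)/(-28252 + 30912) = 19417/2660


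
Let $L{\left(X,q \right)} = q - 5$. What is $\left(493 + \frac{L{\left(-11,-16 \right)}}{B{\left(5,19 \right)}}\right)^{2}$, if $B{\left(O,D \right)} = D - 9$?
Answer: $\frac{24098281}{100} \approx 2.4098 \cdot 10^{5}$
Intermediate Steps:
$L{\left(X,q \right)} = -5 + q$
$B{\left(O,D \right)} = -9 + D$
$\left(493 + \frac{L{\left(-11,-16 \right)}}{B{\left(5,19 \right)}}\right)^{2} = \left(493 + \frac{-5 - 16}{-9 + 19}\right)^{2} = \left(493 - \frac{21}{10}\right)^{2} = \left(\frac{4909}{10}\right)^{2} = \frac{24098281}{100}$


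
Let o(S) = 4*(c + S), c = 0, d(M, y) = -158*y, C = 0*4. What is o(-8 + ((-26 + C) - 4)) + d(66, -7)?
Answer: 954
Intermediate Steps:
C = 0
o(S) = 4*S (o(S) = 4*(0 + S) = 4*S)
o(-8 + ((-26 + C) - 4)) + d(66, -7) = 4*(-8 + ((-26 + 0) - 4)) - 158*(-7) = 4*(-8 + (-26 - 4)) + 1106 = 4*(-8 - 30) + 1106 = 4*(-38) + 1106 = -152 + 1106 = 954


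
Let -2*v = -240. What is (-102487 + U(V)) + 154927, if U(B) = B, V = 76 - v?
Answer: 52396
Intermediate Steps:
v = 120 (v = -½*(-240) = 120)
V = -44 (V = 76 - 1*120 = 76 - 120 = -44)
(-102487 + U(V)) + 154927 = (-102487 - 44) + 154927 = -102531 + 154927 = 52396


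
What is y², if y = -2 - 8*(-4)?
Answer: 900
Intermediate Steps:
y = 30 (y = -2 + 32 = 30)
y² = 30² = 900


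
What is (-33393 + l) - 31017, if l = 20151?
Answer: -44259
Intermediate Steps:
(-33393 + l) - 31017 = (-33393 + 20151) - 31017 = -13242 - 31017 = -44259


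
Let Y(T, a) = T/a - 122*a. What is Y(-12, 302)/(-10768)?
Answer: 2781725/812984 ≈ 3.4216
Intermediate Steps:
Y(T, a) = -122*a + T/a (Y(T, a) = T/a - 122*a = -122*a + T/a)
Y(-12, 302)/(-10768) = (-122*302 - 12/302)/(-10768) = (-36844 - 12*1/302)*(-1/10768) = (-36844 - 6/151)*(-1/10768) = -5563450/151*(-1/10768) = 2781725/812984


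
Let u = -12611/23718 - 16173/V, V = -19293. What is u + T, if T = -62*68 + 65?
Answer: -10730629979/2585262 ≈ -4150.7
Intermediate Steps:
u = 792583/2585262 (u = -12611/23718 - 16173/(-19293) = -12611*1/23718 - 16173*(-1/19293) = -12611/23718 + 5391/6431 = 792583/2585262 ≈ 0.30658)
T = -4151 (T = -4216 + 65 = -4151)
u + T = 792583/2585262 - 4151 = -10730629979/2585262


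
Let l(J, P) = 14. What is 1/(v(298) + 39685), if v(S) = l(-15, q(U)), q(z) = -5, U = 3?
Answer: 1/39699 ≈ 2.5190e-5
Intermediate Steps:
v(S) = 14
1/(v(298) + 39685) = 1/(14 + 39685) = 1/39699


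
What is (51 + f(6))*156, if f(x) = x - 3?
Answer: 8424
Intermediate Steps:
f(x) = -3 + x
(51 + f(6))*156 = (51 + (-3 + 6))*156 = (51 + 3)*156 = 54*156 = 8424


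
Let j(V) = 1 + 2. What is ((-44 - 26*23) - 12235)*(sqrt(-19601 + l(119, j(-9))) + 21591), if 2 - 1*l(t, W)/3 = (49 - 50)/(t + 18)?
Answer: -278027307 - 51508*I*sqrt(22986134)/137 ≈ -2.7803e+8 - 1.8026e+6*I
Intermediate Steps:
j(V) = 3
l(t, W) = 6 + 3/(18 + t) (l(t, W) = 6 - 3*(49 - 50)/(t + 18) = 6 - (-3)/(18 + t) = 6 + 3/(18 + t))
((-44 - 26*23) - 12235)*(sqrt(-19601 + l(119, j(-9))) + 21591) = ((-44 - 26*23) - 12235)*(sqrt(-19601 + 3*(37 + 2*119)/(18 + 119)) + 21591) = ((-44 - 598) - 12235)*(sqrt(-19601 + 3*(37 + 238)/137) + 21591) = (-642 - 12235)*(sqrt(-19601 + 3*(1/137)*275) + 21591) = -12877*(sqrt(-19601 + 825/137) + 21591) = -12877*(sqrt(-2684512/137) + 21591) = -12877*(4*I*sqrt(22986134)/137 + 21591) = -12877*(21591 + 4*I*sqrt(22986134)/137) = -278027307 - 51508*I*sqrt(22986134)/137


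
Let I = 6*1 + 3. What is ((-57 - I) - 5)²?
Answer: 5041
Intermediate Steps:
I = 9 (I = 6 + 3 = 9)
((-57 - I) - 5)² = ((-57 - 1*9) - 5)² = ((-57 - 9) - 5)² = (-66 - 5)² = (-71)² = 5041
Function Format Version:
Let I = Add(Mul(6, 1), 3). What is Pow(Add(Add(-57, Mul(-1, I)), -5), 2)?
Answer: 5041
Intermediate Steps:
I = 9 (I = Add(6, 3) = 9)
Pow(Add(Add(-57, Mul(-1, I)), -5), 2) = Pow(Add(Add(-57, Mul(-1, 9)), -5), 2) = Pow(Add(Add(-57, -9), -5), 2) = Pow(Add(-66, -5), 2) = Pow(-71, 2) = 5041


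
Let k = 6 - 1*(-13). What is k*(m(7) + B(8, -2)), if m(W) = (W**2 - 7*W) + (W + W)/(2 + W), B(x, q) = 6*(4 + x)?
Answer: 12578/9 ≈ 1397.6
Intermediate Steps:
k = 19 (k = 6 + 13 = 19)
B(x, q) = 24 + 6*x
m(W) = W**2 - 7*W + 2*W/(2 + W) (m(W) = (W**2 - 7*W) + (2*W)/(2 + W) = (W**2 - 7*W) + 2*W/(2 + W) = W**2 - 7*W + 2*W/(2 + W))
k*(m(7) + B(8, -2)) = 19*(7*(-12 + 7**2 - 5*7)/(2 + 7) + (24 + 6*8)) = 19*(7*(-12 + 49 - 35)/9 + (24 + 48)) = 19*(7*(1/9)*2 + 72) = 19*(14/9 + 72) = 19*(662/9) = 12578/9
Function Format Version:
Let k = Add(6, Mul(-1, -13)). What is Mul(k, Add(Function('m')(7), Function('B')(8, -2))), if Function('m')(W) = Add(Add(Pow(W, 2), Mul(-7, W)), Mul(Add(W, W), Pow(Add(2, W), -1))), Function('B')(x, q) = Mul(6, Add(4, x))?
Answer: Rational(12578, 9) ≈ 1397.6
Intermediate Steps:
k = 19 (k = Add(6, 13) = 19)
Function('B')(x, q) = Add(24, Mul(6, x))
Function('m')(W) = Add(Pow(W, 2), Mul(-7, W), Mul(2, W, Pow(Add(2, W), -1))) (Function('m')(W) = Add(Add(Pow(W, 2), Mul(-7, W)), Mul(Mul(2, W), Pow(Add(2, W), -1))) = Add(Add(Pow(W, 2), Mul(-7, W)), Mul(2, W, Pow(Add(2, W), -1))) = Add(Pow(W, 2), Mul(-7, W), Mul(2, W, Pow(Add(2, W), -1))))
Mul(k, Add(Function('m')(7), Function('B')(8, -2))) = Mul(19, Add(Mul(7, Pow(Add(2, 7), -1), Add(-12, Pow(7, 2), Mul(-5, 7))), Add(24, Mul(6, 8)))) = Mul(19, Add(Mul(7, Pow(9, -1), Add(-12, 49, -35)), Add(24, 48))) = Mul(19, Add(Mul(7, Rational(1, 9), 2), 72)) = Mul(19, Add(Rational(14, 9), 72)) = Mul(19, Rational(662, 9)) = Rational(12578, 9)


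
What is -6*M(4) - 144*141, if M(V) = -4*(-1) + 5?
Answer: -20358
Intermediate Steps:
M(V) = 9 (M(V) = 4 + 5 = 9)
-6*M(4) - 144*141 = -6*9 - 144*141 = -54 - 20304 = -20358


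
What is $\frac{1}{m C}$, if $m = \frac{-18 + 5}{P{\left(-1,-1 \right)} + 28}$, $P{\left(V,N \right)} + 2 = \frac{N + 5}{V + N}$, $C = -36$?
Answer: $\frac{2}{39} \approx 0.051282$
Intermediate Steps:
$P{\left(V,N \right)} = -2 + \frac{5 + N}{N + V}$ ($P{\left(V,N \right)} = -2 + \frac{N + 5}{V + N} = -2 + \frac{5 + N}{N + V}$)
$m = - \frac{13}{24}$ ($m = \frac{-18 + 5}{\frac{5 - -1 - -2}{-1 - 1} + 28} = - \frac{13}{\frac{5 + 1 + 2}{-2} + 28} = - \frac{13}{\left(- \frac{1}{2}\right) 8 + 28} = - \frac{13}{-4 + 28} = - \frac{13}{24} \approx -0.54167$)
$\frac{1}{m C} = \frac{1}{\left(- \frac{13}{24}\right) \left(-36\right)} = \frac{1}{\frac{39}{2}} = \frac{2}{39}$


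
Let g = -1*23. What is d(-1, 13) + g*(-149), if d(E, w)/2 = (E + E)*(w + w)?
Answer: 3323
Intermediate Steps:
d(E, w) = 8*E*w (d(E, w) = 2*((E + E)*(w + w)) = 2*((2*E)*(2*w)) = 2*(4*E*w) = 8*E*w)
g = -23
d(-1, 13) + g*(-149) = 8*(-1)*13 - 23*(-149) = -104 + 3427 = 3323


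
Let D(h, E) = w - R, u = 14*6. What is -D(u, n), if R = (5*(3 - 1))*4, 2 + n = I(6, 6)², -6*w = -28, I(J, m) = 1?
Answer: 106/3 ≈ 35.333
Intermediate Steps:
w = 14/3 (w = -⅙*(-28) = 14/3 ≈ 4.6667)
u = 84
n = -1 (n = -2 + 1² = -2 + 1 = -1)
R = 40 (R = (5*2)*4 = 10*4 = 40)
D(h, E) = -106/3 (D(h, E) = 14/3 - 1*40 = 14/3 - 40 = -106/3)
-D(u, n) = -1*(-106/3) = 106/3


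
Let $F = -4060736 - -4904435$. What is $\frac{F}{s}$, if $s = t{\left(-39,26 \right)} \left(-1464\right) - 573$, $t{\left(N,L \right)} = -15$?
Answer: $\frac{281233}{7129} \approx 39.449$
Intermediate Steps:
$s = 21387$ ($s = \left(-15\right) \left(-1464\right) - 573 = 21960 - 573 = 21387$)
$F = 843699$ ($F = -4060736 + 4904435 = 843699$)
$\frac{F}{s} = \frac{843699}{21387} = 843699 \cdot \frac{1}{21387} = \frac{281233}{7129}$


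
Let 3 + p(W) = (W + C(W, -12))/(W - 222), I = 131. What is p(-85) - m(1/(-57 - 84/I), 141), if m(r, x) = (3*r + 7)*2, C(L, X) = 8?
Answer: -12861980/772719 ≈ -16.645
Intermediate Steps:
p(W) = -3 + (8 + W)/(-222 + W) (p(W) = -3 + (W + 8)/(W - 222) = -3 + (8 + W)/(-222 + W))
m(r, x) = 14 + 6*r (m(r, x) = (7 + 3*r)*2 = 14 + 6*r)
p(-85) - m(1/(-57 - 84/I), 141) = 2*(337 - 1*(-85))/(-222 - 85) - (14 + 6/(-57 - 84/131)) = 2*(337 + 85)/(-307) - (14 + 6/(-57 - 84*1/131)) = 2*(-1/307)*422 - (14 + 6/(-57 - 84/131)) = -844/307 - (14 + 6/(-7551/131)) = -844/307 - (14 + 6*(-131/7551)) = -844/307 - (14 - 262/2517) = -844/307 - 1*34976/2517 = -844/307 - 34976/2517 = -12861980/772719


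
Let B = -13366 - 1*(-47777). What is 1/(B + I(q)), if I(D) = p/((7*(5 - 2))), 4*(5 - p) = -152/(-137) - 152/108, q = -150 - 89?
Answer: 22194/763723097 ≈ 2.9060e-5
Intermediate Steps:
q = -239
p = 37541/7398 (p = 5 - (-152/(-137) - 152/108)/4 = 5 - (-152*(-1/137) - 152*1/108)/4 = 5 - (152/137 - 38/27)/4 = 5 - ¼*(-1102/3699) = 5 + 551/7398 = 37541/7398 ≈ 5.0745)
I(D) = 5363/22194 (I(D) = 37541/(7398*((7*(5 - 2)))) = 37541/(7398*((7*3))) = (37541/7398)/21 = (37541/7398)*(1/21) = 5363/22194)
B = 34411 (B = -13366 + 47777 = 34411)
1/(B + I(q)) = 1/(34411 + 5363/22194) = 1/(763723097/22194) = 22194/763723097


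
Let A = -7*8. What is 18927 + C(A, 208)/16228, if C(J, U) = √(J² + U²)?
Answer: 18927 + 10*√29/4057 ≈ 18927.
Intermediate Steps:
A = -56
18927 + C(A, 208)/16228 = 18927 + √((-56)² + 208²)/16228 = 18927 + √(3136 + 43264)*(1/16228) = 18927 + √46400*(1/16228) = 18927 + (40*√29)*(1/16228) = 18927 + 10*√29/4057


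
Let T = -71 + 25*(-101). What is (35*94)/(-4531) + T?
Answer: -11765766/4531 ≈ -2596.7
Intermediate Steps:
T = -2596 (T = -71 - 2525 = -2596)
(35*94)/(-4531) + T = (35*94)/(-4531) - 2596 = 3290*(-1/4531) - 2596 = -3290/4531 - 2596 = -11765766/4531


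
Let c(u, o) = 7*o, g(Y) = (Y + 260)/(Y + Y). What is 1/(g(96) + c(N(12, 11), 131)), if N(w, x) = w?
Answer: 48/44105 ≈ 0.0010883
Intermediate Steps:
g(Y) = (260 + Y)/(2*Y) (g(Y) = (260 + Y)/((2*Y)) = (260 + Y)*(1/(2*Y)) = (260 + Y)/(2*Y))
1/(g(96) + c(N(12, 11), 131)) = 1/((1/2)*(260 + 96)/96 + 7*131) = 1/((1/2)*(1/96)*356 + 917) = 1/(89/48 + 917) = 1/(44105/48) = 48/44105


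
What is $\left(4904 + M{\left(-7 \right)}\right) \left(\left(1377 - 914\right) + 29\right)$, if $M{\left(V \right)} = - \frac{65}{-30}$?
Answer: $2413834$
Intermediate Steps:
$M{\left(V \right)} = \frac{13}{6}$ ($M{\left(V \right)} = \left(-65\right) \left(- \frac{1}{30}\right) = \frac{13}{6}$)
$\left(4904 + M{\left(-7 \right)}\right) \left(\left(1377 - 914\right) + 29\right) = \left(4904 + \frac{13}{6}\right) \left(\left(1377 - 914\right) + 29\right) = \frac{29437 \left(\left(1377 - 914\right) + 29\right)}{6} = \frac{29437 \left(463 + 29\right)}{6} = \frac{29437}{6} \cdot 492 = 2413834$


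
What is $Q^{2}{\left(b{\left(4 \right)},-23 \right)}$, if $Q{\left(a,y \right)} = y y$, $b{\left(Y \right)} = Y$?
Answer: $279841$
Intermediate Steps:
$Q{\left(a,y \right)} = y^{2}$
$Q^{2}{\left(b{\left(4 \right)},-23 \right)} = \left(\left(-23\right)^{2}\right)^{2} = 529^{2} = 279841$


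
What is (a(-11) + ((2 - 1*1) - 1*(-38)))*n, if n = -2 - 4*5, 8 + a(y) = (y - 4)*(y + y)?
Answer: -7942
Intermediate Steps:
a(y) = -8 + 2*y*(-4 + y) (a(y) = -8 + (y - 4)*(y + y) = -8 + (-4 + y)*(2*y) = -8 + 2*y*(-4 + y))
n = -22 (n = -2 - 20 = -22)
(a(-11) + ((2 - 1*1) - 1*(-38)))*n = ((-8 - 8*(-11) + 2*(-11)²) + ((2 - 1*1) - 1*(-38)))*(-22) = ((-8 + 88 + 2*121) + ((2 - 1) + 38))*(-22) = ((-8 + 88 + 242) + (1 + 38))*(-22) = (322 + 39)*(-22) = 361*(-22) = -7942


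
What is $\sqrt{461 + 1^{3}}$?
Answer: $\sqrt{462} \approx 21.494$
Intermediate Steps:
$\sqrt{461 + 1^{3}} = \sqrt{461 + 1} = \sqrt{462}$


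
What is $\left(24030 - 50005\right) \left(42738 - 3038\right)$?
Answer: $-1031207500$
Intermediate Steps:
$\left(24030 - 50005\right) \left(42738 - 3038\right) = \left(-25975\right) 39700 = -1031207500$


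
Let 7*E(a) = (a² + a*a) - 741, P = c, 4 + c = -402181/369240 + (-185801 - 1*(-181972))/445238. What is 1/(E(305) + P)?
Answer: 575398876920/15229436793222227 ≈ 3.7782e-5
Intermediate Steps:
c = -419039400259/82199839560 (c = -4 + (-402181/369240 + (-185801 - 1*(-181972))/445238) = -4 + (-402181*1/369240 + (-185801 + 181972)*(1/445238)) = -4 + (-402181/369240 - 3829*1/445238) = -4 + (-402181/369240 - 3829/445238) = -4 - 90240042019/82199839560 = -419039400259/82199839560 ≈ -5.0978)
P = -419039400259/82199839560 ≈ -5.0978
E(a) = -741/7 + 2*a²/7 (E(a) = ((a² + a*a) - 741)/7 = ((a² + a²) - 741)/7 = (2*a² - 741)/7 = (-741 + 2*a²)/7 = -741/7 + 2*a²/7)
1/(E(305) + P) = 1/((-741/7 + (2/7)*305²) - 419039400259/82199839560) = 1/((-741/7 + (2/7)*93025) - 419039400259/82199839560) = 1/((-741/7 + 186050/7) - 419039400259/82199839560) = 1/(185309/7 - 419039400259/82199839560) = 1/(15229436793222227/575398876920) = 575398876920/15229436793222227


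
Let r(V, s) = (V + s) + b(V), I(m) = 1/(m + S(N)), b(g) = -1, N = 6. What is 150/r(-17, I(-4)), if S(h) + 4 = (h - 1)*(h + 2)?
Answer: -192/23 ≈ -8.3478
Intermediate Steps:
S(h) = -4 + (-1 + h)*(2 + h) (S(h) = -4 + (h - 1)*(h + 2) = -4 + (-1 + h)*(2 + h))
I(m) = 1/(36 + m) (I(m) = 1/(m + (-6 + 6 + 6²)) = 1/(m + (-6 + 6 + 36)) = 1/(m + 36) = 1/(36 + m))
r(V, s) = -1 + V + s (r(V, s) = (V + s) - 1 = -1 + V + s)
150/r(-17, I(-4)) = 150/(-1 - 17 + 1/(36 - 4)) = 150/(-1 - 17 + 1/32) = 150/(-575/32) = 150*(-32/575) = -192/23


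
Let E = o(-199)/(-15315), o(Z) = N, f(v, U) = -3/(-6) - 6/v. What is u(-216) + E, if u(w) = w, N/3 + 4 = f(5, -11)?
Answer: -11026753/51050 ≈ -216.00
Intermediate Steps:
f(v, U) = 1/2 - 6/v (f(v, U) = -3*(-1/6) - 6/v = 1/2 - 6/v)
N = -141/10 (N = -12 + 3*((1/2)*(-12 + 5)/5) = -12 + 3*((1/2)*(1/5)*(-7)) = -12 + 3*(-7/10) = -12 - 21/10 = -141/10 ≈ -14.100)
o(Z) = -141/10
E = 47/51050 (E = -141/10/(-15315) = -141/10*(-1/15315) = 47/51050 ≈ 0.00092067)
u(-216) + E = -216 + 47/51050 = -11026753/51050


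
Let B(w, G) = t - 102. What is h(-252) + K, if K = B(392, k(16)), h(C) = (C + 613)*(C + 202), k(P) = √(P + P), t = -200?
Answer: -18352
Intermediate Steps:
k(P) = √2*√P (k(P) = √(2*P) = √2*√P)
h(C) = (202 + C)*(613 + C) (h(C) = (613 + C)*(202 + C) = (202 + C)*(613 + C))
B(w, G) = -302 (B(w, G) = -200 - 102 = -302)
K = -302
h(-252) + K = (123826 + (-252)² + 815*(-252)) - 302 = (123826 + 63504 - 205380) - 302 = -18050 - 302 = -18352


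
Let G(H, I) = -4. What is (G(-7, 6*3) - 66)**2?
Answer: 4900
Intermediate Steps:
(G(-7, 6*3) - 66)**2 = (-4 - 66)**2 = (-70)**2 = 4900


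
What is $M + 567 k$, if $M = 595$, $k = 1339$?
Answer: $759808$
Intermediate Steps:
$M + 567 k = 595 + 567 \cdot 1339 = 595 + 759213 = 759808$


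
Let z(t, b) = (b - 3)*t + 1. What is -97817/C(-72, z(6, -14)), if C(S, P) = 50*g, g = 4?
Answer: -97817/200 ≈ -489.08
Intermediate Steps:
z(t, b) = 1 + t*(-3 + b) (z(t, b) = (-3 + b)*t + 1 = t*(-3 + b) + 1 = 1 + t*(-3 + b))
C(S, P) = 200 (C(S, P) = 50*4 = 200)
-97817/C(-72, z(6, -14)) = -97817/200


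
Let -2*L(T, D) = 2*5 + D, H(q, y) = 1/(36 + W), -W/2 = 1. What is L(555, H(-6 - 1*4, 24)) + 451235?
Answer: 30683639/68 ≈ 4.5123e+5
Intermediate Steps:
W = -2 (W = -2*1 = -2)
H(q, y) = 1/34 (H(q, y) = 1/(36 - 2) = 1/34)
L(T, D) = -5 - D/2 (L(T, D) = -(2*5 + D)/2 = -(10 + D)/2 = -5 - D/2)
L(555, H(-6 - 1*4, 24)) + 451235 = (-5 - 1/2*1/34) + 451235 = (-5 - 1/68) + 451235 = -341/68 + 451235 = 30683639/68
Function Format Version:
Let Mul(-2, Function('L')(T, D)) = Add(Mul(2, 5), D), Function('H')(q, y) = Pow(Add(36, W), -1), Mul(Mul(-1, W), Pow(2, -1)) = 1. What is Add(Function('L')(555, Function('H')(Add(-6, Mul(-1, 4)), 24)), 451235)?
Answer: Rational(30683639, 68) ≈ 4.5123e+5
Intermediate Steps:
W = -2 (W = Mul(-2, 1) = -2)
Function('H')(q, y) = Rational(1, 34) (Function('H')(q, y) = Pow(Add(36, -2), -1) = Pow(34, -1) = Rational(1, 34))
Function('L')(T, D) = Add(-5, Mul(Rational(-1, 2), D)) (Function('L')(T, D) = Mul(Rational(-1, 2), Add(Mul(2, 5), D)) = Mul(Rational(-1, 2), Add(10, D)) = Add(-5, Mul(Rational(-1, 2), D)))
Add(Function('L')(555, Function('H')(Add(-6, Mul(-1, 4)), 24)), 451235) = Add(Add(-5, Mul(Rational(-1, 2), Rational(1, 34))), 451235) = Add(Add(-5, Rational(-1, 68)), 451235) = Add(Rational(-341, 68), 451235) = Rational(30683639, 68)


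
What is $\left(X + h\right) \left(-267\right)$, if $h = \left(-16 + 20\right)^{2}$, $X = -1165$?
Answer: $306783$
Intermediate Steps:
$h = 16$ ($h = 4^{2} = 16$)
$\left(X + h\right) \left(-267\right) = \left(-1165 + 16\right) \left(-267\right) = \left(-1149\right) \left(-267\right) = 306783$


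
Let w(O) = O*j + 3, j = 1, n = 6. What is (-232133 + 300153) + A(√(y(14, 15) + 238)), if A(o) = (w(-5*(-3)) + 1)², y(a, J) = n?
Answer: 68381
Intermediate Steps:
y(a, J) = 6
w(O) = 3 + O (w(O) = O*1 + 3 = O + 3 = 3 + O)
A(o) = 361 (A(o) = ((3 - 5*(-3)) + 1)² = ((3 + 15) + 1)² = (18 + 1)² = 19² = 361)
(-232133 + 300153) + A(√(y(14, 15) + 238)) = (-232133 + 300153) + 361 = 68020 + 361 = 68381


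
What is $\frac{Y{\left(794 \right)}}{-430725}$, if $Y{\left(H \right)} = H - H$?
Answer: $0$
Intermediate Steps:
$Y{\left(H \right)} = 0$
$\frac{Y{\left(794 \right)}}{-430725} = \frac{0}{-430725} = 0 \left(- \frac{1}{430725}\right) = 0$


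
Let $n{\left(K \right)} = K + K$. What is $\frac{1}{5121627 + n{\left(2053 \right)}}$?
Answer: $\frac{1}{5125733} \approx 1.9509 \cdot 10^{-7}$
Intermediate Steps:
$n{\left(K \right)} = 2 K$
$\frac{1}{5121627 + n{\left(2053 \right)}} = \frac{1}{5121627 + 2 \cdot 2053} = \frac{1}{5121627 + 4106} = \frac{1}{5125733}$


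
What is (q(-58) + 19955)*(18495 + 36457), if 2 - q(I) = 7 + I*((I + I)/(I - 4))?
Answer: 34169922928/31 ≈ 1.1023e+9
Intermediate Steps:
q(I) = -5 - 2*I²/(-4 + I) (q(I) = 2 - (7 + I*((I + I)/(I - 4))) = 2 - (7 + I*((2*I)/(-4 + I))) = 2 - (7 + I*(2*I/(-4 + I))) = 2 - (7 + 2*I²/(-4 + I)) = 2 + (-7 - 2*I²/(-4 + I)) = -5 - 2*I²/(-4 + I))
(q(-58) + 19955)*(18495 + 36457) = ((20 - 5*(-58) - 2*(-58)²)/(-4 - 58) + 19955)*(18495 + 36457) = ((20 + 290 - 2*3364)/(-62) + 19955)*54952 = (-(20 + 290 - 6728)/62 + 19955)*54952 = (-1/62*(-6418) + 19955)*54952 = (3209/31 + 19955)*54952 = (621814/31)*54952 = 34169922928/31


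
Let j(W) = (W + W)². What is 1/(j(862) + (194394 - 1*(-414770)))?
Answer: 1/3581340 ≈ 2.7922e-7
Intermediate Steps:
j(W) = 4*W² (j(W) = (2*W)² = 4*W²)
1/(j(862) + (194394 - 1*(-414770))) = 1/(4*862² + (194394 - 1*(-414770))) = 1/(4*743044 + (194394 + 414770)) = 1/(2972176 + 609164) = 1/3581340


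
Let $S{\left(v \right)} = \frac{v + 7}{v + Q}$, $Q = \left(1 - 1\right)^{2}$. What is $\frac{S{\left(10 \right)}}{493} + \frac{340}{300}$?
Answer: $\frac{989}{870} \approx 1.1368$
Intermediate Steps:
$Q = 0$ ($Q = 0^{2} = 0$)
$S{\left(v \right)} = \frac{7 + v}{v}$ ($S{\left(v \right)} = \frac{v + 7}{v + 0} = \frac{7 + v}{v}$)
$\frac{S{\left(10 \right)}}{493} + \frac{340}{300} = \frac{\frac{1}{10} \left(7 + 10\right)}{493} + \frac{340}{300} = \frac{1}{10} \cdot 17 \cdot \frac{1}{493} + 340 \cdot \frac{1}{300} = \frac{17}{10} \cdot \frac{1}{493} + \frac{17}{15} = \frac{1}{290} + \frac{17}{15} = \frac{989}{870}$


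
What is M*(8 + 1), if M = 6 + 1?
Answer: 63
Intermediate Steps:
M = 7
M*(8 + 1) = 7*(8 + 1) = 7*9 = 63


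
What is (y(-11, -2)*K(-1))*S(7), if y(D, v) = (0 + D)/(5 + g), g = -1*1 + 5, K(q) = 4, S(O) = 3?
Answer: -44/3 ≈ -14.667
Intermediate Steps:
g = 4 (g = -1 + 5 = 4)
y(D, v) = D/9 (y(D, v) = (0 + D)/(5 + 4) = D/9)
(y(-11, -2)*K(-1))*S(7) = (((1/9)*(-11))*4)*3 = -11/9*4*3 = -44/9*3 = -44/3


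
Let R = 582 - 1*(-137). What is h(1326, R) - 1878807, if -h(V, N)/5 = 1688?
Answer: -1887247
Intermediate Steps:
R = 719 (R = 582 + 137 = 719)
h(V, N) = -8440 (h(V, N) = -5*1688 = -8440)
h(1326, R) - 1878807 = -8440 - 1878807 = -1887247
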